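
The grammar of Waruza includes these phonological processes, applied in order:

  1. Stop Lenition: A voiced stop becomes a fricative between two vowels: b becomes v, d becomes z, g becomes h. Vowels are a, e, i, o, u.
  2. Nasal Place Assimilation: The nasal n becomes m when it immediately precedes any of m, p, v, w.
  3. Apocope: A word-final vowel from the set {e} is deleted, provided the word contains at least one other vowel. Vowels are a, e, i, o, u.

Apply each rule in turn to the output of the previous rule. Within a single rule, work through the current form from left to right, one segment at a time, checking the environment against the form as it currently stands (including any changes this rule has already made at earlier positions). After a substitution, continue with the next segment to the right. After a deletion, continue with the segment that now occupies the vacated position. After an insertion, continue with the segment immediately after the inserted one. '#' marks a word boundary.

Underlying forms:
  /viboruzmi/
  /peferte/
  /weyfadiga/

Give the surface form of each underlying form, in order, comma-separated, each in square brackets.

/viboruzmi/:
  1 Stop Lenition: [viboruzmi] → [vivoruzmi]
  2 Nasal Place Assimilation: no change — [vivoruzmi]
  3 Apocope: no change — [vivoruzmi]
/peferte/:
  1 Stop Lenition: no change — [peferte]
  2 Nasal Place Assimilation: no change — [peferte]
  3 Apocope: [peferte] → [pefert]
/weyfadiga/:
  1 Stop Lenition: [weyfadiga] → [weyfaziha]
  2 Nasal Place Assimilation: no change — [weyfaziha]
  3 Apocope: no change — [weyfaziha]

[vivoruzmi], [pefert], [weyfaziha]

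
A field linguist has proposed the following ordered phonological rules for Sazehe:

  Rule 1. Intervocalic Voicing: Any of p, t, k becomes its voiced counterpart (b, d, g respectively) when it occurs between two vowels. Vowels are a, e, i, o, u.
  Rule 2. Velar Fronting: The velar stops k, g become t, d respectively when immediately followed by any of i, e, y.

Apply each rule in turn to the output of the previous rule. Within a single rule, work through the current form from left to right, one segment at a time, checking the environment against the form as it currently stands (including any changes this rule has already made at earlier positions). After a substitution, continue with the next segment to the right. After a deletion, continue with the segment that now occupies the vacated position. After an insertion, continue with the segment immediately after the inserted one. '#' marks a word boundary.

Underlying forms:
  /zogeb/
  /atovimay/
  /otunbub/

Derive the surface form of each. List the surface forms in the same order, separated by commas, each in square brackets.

[zodeb], [adovimay], [odunbub]

/zogeb/:
  Rule 1 Intervocalic Voicing: no change — [zogeb]
  Rule 2 Velar Fronting: [zogeb] → [zodeb]
/atovimay/:
  Rule 1 Intervocalic Voicing: [atovimay] → [adovimay]
  Rule 2 Velar Fronting: no change — [adovimay]
/otunbub/:
  Rule 1 Intervocalic Voicing: [otunbub] → [odunbub]
  Rule 2 Velar Fronting: no change — [odunbub]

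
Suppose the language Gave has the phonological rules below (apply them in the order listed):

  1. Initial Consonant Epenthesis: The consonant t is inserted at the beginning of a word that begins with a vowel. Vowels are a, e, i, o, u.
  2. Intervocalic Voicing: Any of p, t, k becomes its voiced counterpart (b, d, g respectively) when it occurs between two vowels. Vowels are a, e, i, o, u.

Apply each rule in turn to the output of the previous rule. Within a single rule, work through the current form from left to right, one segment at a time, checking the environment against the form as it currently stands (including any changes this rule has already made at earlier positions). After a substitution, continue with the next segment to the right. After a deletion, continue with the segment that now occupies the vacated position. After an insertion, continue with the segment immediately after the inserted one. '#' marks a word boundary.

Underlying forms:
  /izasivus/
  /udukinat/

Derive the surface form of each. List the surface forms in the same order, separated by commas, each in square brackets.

/izasivus/:
  1 Initial Consonant Epenthesis: [izasivus] → [tizasivus]
  2 Intervocalic Voicing: no change — [tizasivus]
/udukinat/:
  1 Initial Consonant Epenthesis: [udukinat] → [tudukinat]
  2 Intervocalic Voicing: [tudukinat] → [tuduginat]

[tizasivus], [tuduginat]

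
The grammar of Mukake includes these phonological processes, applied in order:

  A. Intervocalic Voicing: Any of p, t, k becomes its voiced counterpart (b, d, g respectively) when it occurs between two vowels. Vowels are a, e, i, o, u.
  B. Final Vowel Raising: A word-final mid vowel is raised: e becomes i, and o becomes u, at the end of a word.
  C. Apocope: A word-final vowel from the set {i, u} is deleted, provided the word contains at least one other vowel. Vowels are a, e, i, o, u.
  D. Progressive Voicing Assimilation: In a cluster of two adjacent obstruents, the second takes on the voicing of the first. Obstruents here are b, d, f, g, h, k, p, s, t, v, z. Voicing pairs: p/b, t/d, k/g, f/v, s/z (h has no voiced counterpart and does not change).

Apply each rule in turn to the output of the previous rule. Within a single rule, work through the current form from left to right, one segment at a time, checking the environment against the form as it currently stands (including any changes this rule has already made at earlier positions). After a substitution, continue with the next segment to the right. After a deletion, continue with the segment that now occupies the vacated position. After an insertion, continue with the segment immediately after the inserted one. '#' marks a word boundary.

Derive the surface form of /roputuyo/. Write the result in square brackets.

A Intervocalic Voicing: [roputuyo] → [robuduyo]
B Final Vowel Raising: [robuduyo] → [robuduyu]
C Apocope: [robuduyu] → [robuduy]
D Progressive Voicing Assimilation: no change — [robuduy]

[robuduy]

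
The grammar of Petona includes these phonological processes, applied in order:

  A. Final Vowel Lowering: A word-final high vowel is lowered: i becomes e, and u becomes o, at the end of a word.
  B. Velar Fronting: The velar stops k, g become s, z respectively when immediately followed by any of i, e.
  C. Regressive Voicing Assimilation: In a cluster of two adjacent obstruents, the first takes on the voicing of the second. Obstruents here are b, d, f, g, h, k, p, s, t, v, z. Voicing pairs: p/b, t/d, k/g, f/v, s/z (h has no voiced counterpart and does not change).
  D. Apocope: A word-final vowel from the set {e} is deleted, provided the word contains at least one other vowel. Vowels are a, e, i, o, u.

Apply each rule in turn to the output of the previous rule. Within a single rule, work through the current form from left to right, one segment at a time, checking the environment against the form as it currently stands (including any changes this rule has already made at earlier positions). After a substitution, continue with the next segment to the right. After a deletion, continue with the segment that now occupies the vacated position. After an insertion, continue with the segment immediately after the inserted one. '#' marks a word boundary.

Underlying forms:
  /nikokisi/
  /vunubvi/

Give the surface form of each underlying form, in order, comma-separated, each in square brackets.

[nikosis], [vunubv]

/nikokisi/:
  A Final Vowel Lowering: [nikokisi] → [nikokise]
  B Velar Fronting: [nikokise] → [nikosise]
  C Regressive Voicing Assimilation: no change — [nikosise]
  D Apocope: [nikosise] → [nikosis]
/vunubvi/:
  A Final Vowel Lowering: [vunubvi] → [vunubve]
  B Velar Fronting: no change — [vunubve]
  C Regressive Voicing Assimilation: no change — [vunubve]
  D Apocope: [vunubve] → [vunubv]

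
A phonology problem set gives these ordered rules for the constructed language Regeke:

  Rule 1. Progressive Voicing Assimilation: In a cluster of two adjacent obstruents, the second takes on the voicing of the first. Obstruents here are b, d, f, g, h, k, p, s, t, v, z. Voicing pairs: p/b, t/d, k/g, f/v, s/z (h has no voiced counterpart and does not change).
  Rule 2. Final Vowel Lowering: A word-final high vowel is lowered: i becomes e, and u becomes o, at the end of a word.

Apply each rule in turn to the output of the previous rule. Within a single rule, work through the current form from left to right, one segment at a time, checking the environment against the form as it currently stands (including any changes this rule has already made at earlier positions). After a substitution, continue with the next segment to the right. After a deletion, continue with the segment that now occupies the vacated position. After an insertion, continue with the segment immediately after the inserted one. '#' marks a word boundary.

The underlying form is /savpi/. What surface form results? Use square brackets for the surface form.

[savbe]

Rule 1 Progressive Voicing Assimilation: [savpi] → [savbi]
Rule 2 Final Vowel Lowering: [savbi] → [savbe]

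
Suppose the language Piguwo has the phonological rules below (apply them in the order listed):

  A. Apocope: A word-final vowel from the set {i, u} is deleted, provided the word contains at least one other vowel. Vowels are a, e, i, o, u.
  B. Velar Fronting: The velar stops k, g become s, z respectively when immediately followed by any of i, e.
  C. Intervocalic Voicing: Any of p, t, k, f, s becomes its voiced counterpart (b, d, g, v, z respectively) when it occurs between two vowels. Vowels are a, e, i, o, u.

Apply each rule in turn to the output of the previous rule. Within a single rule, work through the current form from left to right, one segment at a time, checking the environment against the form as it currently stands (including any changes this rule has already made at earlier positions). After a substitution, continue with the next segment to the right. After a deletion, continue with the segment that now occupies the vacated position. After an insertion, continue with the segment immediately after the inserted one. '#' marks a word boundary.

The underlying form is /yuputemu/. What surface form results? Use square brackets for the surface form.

A Apocope: [yuputemu] → [yuputem]
B Velar Fronting: no change — [yuputem]
C Intervocalic Voicing: [yuputem] → [yubudem]

[yubudem]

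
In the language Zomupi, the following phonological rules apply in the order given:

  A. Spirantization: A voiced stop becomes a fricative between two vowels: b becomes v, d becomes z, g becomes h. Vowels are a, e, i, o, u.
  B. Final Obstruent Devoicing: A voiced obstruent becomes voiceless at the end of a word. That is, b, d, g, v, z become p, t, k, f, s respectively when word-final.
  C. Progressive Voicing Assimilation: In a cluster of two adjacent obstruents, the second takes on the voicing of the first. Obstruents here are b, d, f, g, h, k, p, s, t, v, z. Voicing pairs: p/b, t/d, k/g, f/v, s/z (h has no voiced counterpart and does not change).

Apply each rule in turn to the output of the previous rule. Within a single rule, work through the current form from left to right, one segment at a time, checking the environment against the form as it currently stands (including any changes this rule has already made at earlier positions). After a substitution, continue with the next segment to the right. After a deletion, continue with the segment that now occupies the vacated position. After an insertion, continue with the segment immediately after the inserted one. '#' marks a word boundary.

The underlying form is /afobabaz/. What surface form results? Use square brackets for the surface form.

A Spirantization: [afobabaz] → [afovavaz]
B Final Obstruent Devoicing: [afovavaz] → [afovavas]
C Progressive Voicing Assimilation: no change — [afovavas]

[afovavas]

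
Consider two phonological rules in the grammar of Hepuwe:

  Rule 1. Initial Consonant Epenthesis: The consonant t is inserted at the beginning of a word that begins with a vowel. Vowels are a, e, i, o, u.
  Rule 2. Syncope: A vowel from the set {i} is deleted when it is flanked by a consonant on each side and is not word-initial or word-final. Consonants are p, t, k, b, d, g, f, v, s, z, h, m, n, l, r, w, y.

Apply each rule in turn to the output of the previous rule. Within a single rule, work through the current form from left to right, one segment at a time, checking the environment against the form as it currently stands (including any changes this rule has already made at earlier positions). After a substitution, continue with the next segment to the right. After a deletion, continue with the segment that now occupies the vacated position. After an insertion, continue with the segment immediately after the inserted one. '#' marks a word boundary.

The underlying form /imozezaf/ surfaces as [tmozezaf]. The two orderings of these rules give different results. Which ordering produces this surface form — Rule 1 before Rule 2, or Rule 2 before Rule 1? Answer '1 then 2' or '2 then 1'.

Order 1 then 2:
  1 Initial Consonant Epenthesis: [imozezaf] → [timozezaf]
  2 Syncope: [timozezaf] → [tmozezaf]
  result: [tmozezaf]
Order 2 then 1:
  2 Syncope: no change — [imozezaf]
  1 Initial Consonant Epenthesis: [imozezaf] → [timozezaf]
  result: [timozezaf]

1 then 2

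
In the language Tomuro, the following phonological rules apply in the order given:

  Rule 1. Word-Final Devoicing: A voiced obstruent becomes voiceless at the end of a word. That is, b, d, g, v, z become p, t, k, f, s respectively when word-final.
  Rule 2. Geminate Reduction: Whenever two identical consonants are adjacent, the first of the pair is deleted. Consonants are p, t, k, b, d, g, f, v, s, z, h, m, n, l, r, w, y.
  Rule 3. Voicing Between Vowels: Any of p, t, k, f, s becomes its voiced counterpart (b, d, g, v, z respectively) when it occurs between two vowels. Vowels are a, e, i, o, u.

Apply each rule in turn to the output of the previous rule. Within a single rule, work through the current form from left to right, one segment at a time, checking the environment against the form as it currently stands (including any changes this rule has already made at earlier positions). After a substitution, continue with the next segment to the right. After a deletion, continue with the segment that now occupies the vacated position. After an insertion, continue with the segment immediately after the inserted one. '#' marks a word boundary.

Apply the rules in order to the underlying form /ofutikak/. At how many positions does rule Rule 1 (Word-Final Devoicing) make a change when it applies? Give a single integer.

Rule 1 Word-Final Devoicing: no change — [ofutikak]
Rule 2 Geminate Reduction: no change — [ofutikak]
Rule 3 Voicing Between Vowels: [ofutikak] → [ovudigak]
Rule Rule 1 changed 0 position(s).

0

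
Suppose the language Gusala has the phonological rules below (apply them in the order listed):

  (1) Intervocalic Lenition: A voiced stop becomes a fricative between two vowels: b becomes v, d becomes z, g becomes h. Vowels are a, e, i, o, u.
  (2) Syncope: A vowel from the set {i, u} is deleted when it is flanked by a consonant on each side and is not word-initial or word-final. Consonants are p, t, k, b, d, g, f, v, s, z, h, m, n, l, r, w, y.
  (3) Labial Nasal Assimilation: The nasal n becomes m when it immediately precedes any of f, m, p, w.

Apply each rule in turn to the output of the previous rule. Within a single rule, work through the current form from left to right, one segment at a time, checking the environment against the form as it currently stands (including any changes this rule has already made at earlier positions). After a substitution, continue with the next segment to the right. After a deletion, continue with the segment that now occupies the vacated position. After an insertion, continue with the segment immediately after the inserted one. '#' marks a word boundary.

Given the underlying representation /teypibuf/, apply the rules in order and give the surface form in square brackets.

(1) Intervocalic Lenition: [teypibuf] → [teypivuf]
(2) Syncope: [teypivuf] → [teypvf]
(3) Labial Nasal Assimilation: no change — [teypvf]

[teypvf]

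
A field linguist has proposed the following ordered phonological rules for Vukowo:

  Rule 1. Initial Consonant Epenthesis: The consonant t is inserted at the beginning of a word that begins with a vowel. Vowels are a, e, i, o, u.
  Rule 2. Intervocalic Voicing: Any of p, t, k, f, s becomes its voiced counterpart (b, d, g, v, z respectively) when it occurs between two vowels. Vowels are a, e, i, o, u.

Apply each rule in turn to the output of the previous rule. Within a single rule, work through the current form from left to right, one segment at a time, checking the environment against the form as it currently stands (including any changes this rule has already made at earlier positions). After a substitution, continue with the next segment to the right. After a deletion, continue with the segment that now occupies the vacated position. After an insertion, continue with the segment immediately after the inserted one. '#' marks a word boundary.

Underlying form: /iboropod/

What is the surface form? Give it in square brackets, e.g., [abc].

Rule 1 Initial Consonant Epenthesis: [iboropod] → [tiboropod]
Rule 2 Intervocalic Voicing: [tiboropod] → [tiborobod]

[tiborobod]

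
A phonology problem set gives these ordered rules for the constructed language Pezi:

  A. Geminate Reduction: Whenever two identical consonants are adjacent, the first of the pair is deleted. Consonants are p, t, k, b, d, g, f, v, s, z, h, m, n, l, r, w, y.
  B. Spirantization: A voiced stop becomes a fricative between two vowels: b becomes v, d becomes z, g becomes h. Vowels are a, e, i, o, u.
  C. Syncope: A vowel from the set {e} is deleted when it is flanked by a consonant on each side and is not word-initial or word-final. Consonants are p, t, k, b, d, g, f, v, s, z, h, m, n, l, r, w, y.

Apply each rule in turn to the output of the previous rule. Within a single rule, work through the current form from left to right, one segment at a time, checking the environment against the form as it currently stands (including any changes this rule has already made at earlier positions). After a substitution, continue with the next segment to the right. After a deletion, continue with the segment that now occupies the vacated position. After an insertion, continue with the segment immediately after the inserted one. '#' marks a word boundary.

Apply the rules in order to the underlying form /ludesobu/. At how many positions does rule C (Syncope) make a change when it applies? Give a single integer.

A Geminate Reduction: no change — [ludesobu]
B Spirantization: [ludesobu] → [luzesovu]
C Syncope: [luzesovu] → [luzsovu]
Rule C changed 1 position(s).

1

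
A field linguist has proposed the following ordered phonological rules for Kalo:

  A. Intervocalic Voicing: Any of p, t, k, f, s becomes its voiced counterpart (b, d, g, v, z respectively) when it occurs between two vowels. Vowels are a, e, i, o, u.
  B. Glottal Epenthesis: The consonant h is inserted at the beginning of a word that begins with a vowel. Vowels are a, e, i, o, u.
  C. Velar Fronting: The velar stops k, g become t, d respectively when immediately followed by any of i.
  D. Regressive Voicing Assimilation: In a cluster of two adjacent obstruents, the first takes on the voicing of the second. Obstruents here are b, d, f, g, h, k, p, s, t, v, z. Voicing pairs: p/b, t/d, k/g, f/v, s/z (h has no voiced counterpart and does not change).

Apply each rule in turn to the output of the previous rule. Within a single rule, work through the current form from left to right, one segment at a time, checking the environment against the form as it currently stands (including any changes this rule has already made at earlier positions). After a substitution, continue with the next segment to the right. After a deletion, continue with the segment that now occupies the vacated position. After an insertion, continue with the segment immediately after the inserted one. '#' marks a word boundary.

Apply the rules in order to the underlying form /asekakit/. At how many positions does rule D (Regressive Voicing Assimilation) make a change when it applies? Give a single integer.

0

A Intervocalic Voicing: [asekakit] → [azegagit]
B Glottal Epenthesis: [azegagit] → [hazegagit]
C Velar Fronting: [hazegagit] → [hazegadit]
D Regressive Voicing Assimilation: no change — [hazegadit]
Rule D changed 0 position(s).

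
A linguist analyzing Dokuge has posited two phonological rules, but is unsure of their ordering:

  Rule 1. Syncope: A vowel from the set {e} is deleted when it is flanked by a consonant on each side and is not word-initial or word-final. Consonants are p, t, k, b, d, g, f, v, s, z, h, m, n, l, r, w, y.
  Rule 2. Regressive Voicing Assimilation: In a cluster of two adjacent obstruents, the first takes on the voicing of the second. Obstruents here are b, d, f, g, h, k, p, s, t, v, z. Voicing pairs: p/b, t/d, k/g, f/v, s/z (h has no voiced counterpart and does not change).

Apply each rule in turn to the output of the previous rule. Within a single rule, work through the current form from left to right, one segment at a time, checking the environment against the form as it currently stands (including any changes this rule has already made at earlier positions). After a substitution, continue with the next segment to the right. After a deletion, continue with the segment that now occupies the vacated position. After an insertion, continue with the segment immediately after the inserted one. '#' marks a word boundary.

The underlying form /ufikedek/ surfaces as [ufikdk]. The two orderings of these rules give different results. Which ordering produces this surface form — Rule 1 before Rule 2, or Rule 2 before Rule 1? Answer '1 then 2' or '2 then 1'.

Order 1 then 2:
  1 Syncope: [ufikedek] → [ufikdk]
  2 Regressive Voicing Assimilation: [ufikdk] → [ufigtk]
  result: [ufigtk]
Order 2 then 1:
  2 Regressive Voicing Assimilation: no change — [ufikedek]
  1 Syncope: [ufikedek] → [ufikdk]
  result: [ufikdk]

2 then 1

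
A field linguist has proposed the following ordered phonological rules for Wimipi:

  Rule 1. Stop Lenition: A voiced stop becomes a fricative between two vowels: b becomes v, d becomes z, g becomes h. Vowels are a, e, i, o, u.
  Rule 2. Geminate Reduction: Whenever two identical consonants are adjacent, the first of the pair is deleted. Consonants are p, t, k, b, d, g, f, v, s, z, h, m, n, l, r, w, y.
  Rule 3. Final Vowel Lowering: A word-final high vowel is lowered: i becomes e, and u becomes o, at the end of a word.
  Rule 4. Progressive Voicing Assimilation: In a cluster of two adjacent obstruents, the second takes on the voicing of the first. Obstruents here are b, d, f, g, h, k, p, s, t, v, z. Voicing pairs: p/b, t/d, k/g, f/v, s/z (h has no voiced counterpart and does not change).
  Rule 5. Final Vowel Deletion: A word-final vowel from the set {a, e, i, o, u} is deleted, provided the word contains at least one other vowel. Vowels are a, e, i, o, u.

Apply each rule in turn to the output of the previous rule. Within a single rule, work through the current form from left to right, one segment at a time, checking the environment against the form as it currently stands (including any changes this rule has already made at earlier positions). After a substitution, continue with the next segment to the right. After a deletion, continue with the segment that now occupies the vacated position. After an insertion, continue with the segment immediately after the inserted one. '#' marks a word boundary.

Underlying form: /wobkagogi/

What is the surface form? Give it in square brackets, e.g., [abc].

Rule 1 Stop Lenition: [wobkagogi] → [wobkahohi]
Rule 2 Geminate Reduction: no change — [wobkahohi]
Rule 3 Final Vowel Lowering: [wobkahohi] → [wobkahohe]
Rule 4 Progressive Voicing Assimilation: [wobkahohe] → [wobgahohe]
Rule 5 Final Vowel Deletion: [wobgahohe] → [wobgahoh]

[wobgahoh]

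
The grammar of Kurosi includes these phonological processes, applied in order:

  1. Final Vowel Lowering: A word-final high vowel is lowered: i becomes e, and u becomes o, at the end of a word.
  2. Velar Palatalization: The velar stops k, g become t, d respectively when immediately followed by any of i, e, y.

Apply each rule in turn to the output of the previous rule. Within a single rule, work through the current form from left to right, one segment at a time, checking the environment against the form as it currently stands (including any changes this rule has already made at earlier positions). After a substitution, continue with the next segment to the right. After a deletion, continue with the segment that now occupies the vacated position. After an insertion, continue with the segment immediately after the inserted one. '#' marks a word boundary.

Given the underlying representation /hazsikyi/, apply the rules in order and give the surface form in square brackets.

1 Final Vowel Lowering: [hazsikyi] → [hazsikye]
2 Velar Palatalization: [hazsikye] → [hazsitye]

[hazsitye]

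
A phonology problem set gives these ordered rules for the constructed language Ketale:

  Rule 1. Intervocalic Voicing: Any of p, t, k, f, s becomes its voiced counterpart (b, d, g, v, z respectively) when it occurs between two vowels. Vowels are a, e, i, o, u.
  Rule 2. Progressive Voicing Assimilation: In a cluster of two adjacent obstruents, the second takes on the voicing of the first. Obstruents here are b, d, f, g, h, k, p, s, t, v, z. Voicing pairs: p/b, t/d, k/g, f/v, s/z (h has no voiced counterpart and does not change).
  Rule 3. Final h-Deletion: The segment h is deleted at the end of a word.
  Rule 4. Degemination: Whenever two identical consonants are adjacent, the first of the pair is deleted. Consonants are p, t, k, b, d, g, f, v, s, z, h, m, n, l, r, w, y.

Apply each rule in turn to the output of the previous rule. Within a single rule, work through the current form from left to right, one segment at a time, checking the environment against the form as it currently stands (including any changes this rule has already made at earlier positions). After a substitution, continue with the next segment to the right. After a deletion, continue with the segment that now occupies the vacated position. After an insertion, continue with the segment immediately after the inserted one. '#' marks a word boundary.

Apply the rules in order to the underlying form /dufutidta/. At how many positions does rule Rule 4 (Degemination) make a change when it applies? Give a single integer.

1

Rule 1 Intervocalic Voicing: [dufutidta] → [duvudidta]
Rule 2 Progressive Voicing Assimilation: [duvudidta] → [duvudidda]
Rule 3 Final h-Deletion: no change — [duvudidda]
Rule 4 Degemination: [duvudidda] → [duvudida]
Rule Rule 4 changed 1 position(s).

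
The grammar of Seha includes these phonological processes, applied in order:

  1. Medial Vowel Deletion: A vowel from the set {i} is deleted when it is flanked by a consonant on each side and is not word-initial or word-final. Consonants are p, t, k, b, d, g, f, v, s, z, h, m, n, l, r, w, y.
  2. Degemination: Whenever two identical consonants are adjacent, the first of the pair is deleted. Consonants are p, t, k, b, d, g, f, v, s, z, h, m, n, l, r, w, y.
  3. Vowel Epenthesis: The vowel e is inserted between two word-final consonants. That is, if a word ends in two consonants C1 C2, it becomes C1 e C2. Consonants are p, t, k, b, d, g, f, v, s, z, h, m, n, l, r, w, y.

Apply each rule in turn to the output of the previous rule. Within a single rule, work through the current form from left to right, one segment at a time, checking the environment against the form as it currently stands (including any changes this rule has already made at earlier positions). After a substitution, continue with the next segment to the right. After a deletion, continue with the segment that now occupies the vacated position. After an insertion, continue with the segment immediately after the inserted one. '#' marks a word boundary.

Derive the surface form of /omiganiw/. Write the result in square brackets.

1 Medial Vowel Deletion: [omiganiw] → [omganw]
2 Degemination: no change — [omganw]
3 Vowel Epenthesis: [omganw] → [omganew]

[omganew]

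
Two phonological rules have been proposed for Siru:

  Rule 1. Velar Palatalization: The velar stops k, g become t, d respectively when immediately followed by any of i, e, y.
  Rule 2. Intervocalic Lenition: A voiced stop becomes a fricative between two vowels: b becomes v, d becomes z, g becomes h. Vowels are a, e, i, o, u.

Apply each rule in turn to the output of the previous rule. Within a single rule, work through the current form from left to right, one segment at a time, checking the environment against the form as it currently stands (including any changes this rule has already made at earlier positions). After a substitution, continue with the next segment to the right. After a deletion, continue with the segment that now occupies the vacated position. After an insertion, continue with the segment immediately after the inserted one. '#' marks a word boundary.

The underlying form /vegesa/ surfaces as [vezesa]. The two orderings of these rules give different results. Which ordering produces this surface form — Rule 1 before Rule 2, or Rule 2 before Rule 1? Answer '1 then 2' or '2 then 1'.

1 then 2

Order 1 then 2:
  1 Velar Palatalization: [vegesa] → [vedesa]
  2 Intervocalic Lenition: [vedesa] → [vezesa]
  result: [vezesa]
Order 2 then 1:
  2 Intervocalic Lenition: [vegesa] → [vehesa]
  1 Velar Palatalization: no change — [vehesa]
  result: [vehesa]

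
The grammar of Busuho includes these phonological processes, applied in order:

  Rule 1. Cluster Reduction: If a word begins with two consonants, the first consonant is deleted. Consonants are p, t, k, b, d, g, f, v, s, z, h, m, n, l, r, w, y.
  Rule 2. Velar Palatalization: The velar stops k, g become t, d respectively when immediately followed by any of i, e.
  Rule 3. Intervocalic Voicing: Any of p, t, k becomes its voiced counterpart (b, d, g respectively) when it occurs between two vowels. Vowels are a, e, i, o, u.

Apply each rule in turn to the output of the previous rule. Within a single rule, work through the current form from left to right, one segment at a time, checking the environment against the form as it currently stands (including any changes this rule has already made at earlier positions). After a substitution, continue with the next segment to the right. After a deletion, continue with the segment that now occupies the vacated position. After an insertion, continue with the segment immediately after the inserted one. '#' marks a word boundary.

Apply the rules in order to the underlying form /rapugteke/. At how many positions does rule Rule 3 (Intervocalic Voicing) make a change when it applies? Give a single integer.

Rule 1 Cluster Reduction: no change — [rapugteke]
Rule 2 Velar Palatalization: [rapugteke] → [rapugtete]
Rule 3 Intervocalic Voicing: [rapugtete] → [rabugtede]
Rule Rule 3 changed 2 position(s).

2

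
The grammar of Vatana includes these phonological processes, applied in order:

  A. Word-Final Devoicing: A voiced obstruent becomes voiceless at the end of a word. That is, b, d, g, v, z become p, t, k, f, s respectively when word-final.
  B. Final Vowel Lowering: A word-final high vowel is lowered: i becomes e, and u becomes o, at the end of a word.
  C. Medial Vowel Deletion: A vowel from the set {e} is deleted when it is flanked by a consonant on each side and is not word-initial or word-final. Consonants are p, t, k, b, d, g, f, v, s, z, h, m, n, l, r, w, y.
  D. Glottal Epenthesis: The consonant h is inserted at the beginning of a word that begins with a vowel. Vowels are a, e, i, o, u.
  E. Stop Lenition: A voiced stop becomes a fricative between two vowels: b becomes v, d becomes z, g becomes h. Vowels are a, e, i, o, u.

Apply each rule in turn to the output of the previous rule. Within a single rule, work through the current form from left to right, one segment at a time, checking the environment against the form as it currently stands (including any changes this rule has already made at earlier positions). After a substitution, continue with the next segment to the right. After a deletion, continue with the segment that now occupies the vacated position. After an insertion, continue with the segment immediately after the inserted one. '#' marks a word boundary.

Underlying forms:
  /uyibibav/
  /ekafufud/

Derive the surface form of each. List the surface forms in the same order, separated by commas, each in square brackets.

[huyivivaf], [hekafufut]

/uyibibav/:
  A Word-Final Devoicing: [uyibibav] → [uyibibaf]
  B Final Vowel Lowering: no change — [uyibibaf]
  C Medial Vowel Deletion: no change — [uyibibaf]
  D Glottal Epenthesis: [uyibibaf] → [huyibibaf]
  E Stop Lenition: [huyibibaf] → [huyivivaf]
/ekafufud/:
  A Word-Final Devoicing: [ekafufud] → [ekafufut]
  B Final Vowel Lowering: no change — [ekafufut]
  C Medial Vowel Deletion: no change — [ekafufut]
  D Glottal Epenthesis: [ekafufut] → [hekafufut]
  E Stop Lenition: no change — [hekafufut]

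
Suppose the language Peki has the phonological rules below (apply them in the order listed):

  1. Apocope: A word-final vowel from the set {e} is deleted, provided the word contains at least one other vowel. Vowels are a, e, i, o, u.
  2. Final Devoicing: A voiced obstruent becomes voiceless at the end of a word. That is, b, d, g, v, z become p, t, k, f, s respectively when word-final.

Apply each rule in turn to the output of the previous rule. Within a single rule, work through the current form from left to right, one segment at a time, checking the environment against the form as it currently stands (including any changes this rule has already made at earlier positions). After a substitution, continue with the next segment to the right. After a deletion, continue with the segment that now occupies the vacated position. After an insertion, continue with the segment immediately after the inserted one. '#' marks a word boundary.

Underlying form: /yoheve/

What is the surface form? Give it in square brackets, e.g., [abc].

[yohef]

1 Apocope: [yoheve] → [yohev]
2 Final Devoicing: [yohev] → [yohef]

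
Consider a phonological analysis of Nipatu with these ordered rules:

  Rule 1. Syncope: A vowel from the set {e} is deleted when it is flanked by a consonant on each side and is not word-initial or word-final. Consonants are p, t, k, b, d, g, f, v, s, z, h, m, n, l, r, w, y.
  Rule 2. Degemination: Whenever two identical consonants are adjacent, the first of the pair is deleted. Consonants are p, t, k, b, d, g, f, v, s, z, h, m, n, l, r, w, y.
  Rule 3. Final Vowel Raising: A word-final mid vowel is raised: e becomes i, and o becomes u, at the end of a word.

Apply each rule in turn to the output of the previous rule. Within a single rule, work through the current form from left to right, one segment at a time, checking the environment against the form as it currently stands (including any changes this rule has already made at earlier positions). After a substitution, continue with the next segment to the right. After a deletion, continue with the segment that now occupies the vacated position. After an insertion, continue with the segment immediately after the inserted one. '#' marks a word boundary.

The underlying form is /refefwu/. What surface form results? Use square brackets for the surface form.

[rfwu]

Rule 1 Syncope: [refefwu] → [rffwu]
Rule 2 Degemination: [rffwu] → [rfwu]
Rule 3 Final Vowel Raising: no change — [rfwu]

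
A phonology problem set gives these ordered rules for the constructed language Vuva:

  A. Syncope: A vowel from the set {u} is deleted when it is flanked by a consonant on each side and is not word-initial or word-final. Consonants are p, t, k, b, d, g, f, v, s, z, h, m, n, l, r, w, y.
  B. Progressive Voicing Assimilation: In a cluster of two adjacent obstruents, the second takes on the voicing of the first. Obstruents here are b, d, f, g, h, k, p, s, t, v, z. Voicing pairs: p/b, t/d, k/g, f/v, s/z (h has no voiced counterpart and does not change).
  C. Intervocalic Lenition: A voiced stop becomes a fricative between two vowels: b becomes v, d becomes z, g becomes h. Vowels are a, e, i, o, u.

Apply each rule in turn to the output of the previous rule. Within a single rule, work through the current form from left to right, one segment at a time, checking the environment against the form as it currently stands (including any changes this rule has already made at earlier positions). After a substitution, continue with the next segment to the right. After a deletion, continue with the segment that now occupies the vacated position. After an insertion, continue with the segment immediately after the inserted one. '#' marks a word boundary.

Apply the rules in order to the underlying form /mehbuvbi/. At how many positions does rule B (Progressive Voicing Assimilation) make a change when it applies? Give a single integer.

A Syncope: [mehbuvbi] → [mehbvbi]
B Progressive Voicing Assimilation: [mehbvbi] → [mehpfpi]
C Intervocalic Lenition: no change — [mehpfpi]
Rule B changed 3 position(s).

3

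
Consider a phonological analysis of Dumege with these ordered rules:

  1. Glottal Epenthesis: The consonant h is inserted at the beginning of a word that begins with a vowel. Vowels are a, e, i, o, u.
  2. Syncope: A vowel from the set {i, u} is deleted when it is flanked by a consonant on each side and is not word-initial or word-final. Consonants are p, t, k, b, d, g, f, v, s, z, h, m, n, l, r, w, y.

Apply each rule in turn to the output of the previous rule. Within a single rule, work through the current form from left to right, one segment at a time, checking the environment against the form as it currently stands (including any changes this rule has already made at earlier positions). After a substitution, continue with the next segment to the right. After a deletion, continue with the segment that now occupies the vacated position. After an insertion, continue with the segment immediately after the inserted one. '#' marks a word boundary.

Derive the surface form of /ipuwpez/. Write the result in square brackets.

[hpwpez]

1 Glottal Epenthesis: [ipuwpez] → [hipuwpez]
2 Syncope: [hipuwpez] → [hpwpez]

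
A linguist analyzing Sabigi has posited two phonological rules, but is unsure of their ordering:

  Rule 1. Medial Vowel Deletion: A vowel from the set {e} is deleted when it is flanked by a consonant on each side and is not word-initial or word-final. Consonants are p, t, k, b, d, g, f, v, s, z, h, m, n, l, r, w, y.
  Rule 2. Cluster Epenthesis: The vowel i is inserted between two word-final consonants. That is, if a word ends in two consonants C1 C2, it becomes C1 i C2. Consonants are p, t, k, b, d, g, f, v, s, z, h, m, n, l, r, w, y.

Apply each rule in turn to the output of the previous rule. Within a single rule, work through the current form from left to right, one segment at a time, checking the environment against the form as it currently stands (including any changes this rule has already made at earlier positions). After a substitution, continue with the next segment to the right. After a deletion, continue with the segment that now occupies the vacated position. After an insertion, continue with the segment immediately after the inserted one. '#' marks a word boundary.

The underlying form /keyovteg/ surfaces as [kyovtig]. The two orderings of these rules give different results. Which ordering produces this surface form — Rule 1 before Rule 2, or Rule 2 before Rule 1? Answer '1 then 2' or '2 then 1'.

1 then 2

Order 1 then 2:
  1 Medial Vowel Deletion: [keyovteg] → [kyovtg]
  2 Cluster Epenthesis: [kyovtg] → [kyovtig]
  result: [kyovtig]
Order 2 then 1:
  2 Cluster Epenthesis: no change — [keyovteg]
  1 Medial Vowel Deletion: [keyovteg] → [kyovtg]
  result: [kyovtg]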